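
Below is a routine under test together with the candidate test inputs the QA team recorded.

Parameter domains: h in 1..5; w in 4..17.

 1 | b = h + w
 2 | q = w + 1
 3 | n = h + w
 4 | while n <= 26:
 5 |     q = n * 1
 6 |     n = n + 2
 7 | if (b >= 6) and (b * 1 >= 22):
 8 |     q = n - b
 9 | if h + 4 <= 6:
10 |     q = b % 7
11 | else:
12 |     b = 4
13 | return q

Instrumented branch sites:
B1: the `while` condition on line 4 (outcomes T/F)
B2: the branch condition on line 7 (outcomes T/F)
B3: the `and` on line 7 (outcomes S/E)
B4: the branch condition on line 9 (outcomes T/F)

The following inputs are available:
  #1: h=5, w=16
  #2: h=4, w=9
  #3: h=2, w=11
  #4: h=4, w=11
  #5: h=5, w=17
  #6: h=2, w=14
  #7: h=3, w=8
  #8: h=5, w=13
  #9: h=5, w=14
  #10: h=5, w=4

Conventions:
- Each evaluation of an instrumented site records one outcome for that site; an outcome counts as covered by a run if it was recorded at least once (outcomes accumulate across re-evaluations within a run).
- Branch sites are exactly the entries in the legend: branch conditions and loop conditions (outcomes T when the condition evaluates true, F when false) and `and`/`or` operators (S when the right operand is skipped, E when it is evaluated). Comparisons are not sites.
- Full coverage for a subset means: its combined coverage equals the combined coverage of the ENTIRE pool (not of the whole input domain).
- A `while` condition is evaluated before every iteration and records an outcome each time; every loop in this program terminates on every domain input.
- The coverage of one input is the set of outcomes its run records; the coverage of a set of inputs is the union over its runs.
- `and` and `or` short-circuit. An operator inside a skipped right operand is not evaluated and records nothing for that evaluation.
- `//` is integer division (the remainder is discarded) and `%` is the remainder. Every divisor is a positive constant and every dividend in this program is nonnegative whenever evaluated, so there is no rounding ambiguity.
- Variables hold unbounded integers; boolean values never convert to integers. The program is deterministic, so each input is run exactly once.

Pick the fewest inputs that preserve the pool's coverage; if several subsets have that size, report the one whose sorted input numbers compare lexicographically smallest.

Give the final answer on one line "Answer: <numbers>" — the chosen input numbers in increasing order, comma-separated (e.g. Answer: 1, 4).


test 1 (h=5, w=16) fires B1->T, B1->T, B1->T, B1->F, B3->E, B2->F, B4->F; hits B1=T, B1=F, B2=F, B3=E, B4=F
test 2 (h=4, w=9) fires B1->T, B1->T, B1->T, B1->T, B1->T, B1->T, B1->T, B1->F, B3->E, B2->F, B4->F; hits B1=T, B1=F, B2=F, B3=E, B4=F
test 3 (h=2, w=11) fires B1->T, B1->T, B1->T, B1->T, B1->T, B1->T, B1->T, B1->F, B3->E, B2->F, B4->T; hits B1=T, B1=F, B2=F, B3=E, B4=T
test 4 (h=4, w=11) fires B1->T, B1->T, B1->T, B1->T, B1->T, B1->T, B1->F, B3->E, B2->F, B4->F; hits B1=T, B1=F, B2=F, B3=E, B4=F
test 5 (h=5, w=17) fires B1->T, B1->T, B1->T, B1->F, B3->E, B2->T, B4->F; hits B1=T, B1=F, B2=T, B3=E, B4=F
test 6 (h=2, w=14) fires B1->T, B1->T, B1->T, B1->T, B1->T, B1->T, B1->F, B3->E, B2->F, B4->T; hits B1=T, B1=F, B2=F, B3=E, B4=T
test 7 (h=3, w=8) fires B1->T, B1->T, B1->T, B1->T, B1->T, B1->T, B1->T, B1->T, B1->F, B3->E, B2->F, B4->F; hits B1=T, B1=F, B2=F, B3=E, B4=F
test 8 (h=5, w=13) fires B1->T, B1->T, B1->T, B1->T, B1->T, B1->F, B3->E, B2->F, B4->F; hits B1=T, B1=F, B2=F, B3=E, B4=F
test 9 (h=5, w=14) fires B1->T, B1->T, B1->T, B1->T, B1->F, B3->E, B2->F, B4->F; hits B1=T, B1=F, B2=F, B3=E, B4=F
test 10 (h=5, w=4) fires B1->T, B1->T, B1->T, B1->T, B1->T, B1->T, B1->T, B1->T, B1->T, B1->F, B3->E, B2->F, B4->F; hits B1=T, B1=F, B2=F, B3=E, B4=F
pool-wide coverage (7 outcomes): B1=T, B1=F, B2=T, B2=F, B3=E, B4=T, B4=F
checked all size-1 subsets: none covers 7 outcomes (max 5/7)
at size 2, {3, 5} reaches all 7 outcomes; every lexicographically earlier size-2 subset fails
Answer: 3, 5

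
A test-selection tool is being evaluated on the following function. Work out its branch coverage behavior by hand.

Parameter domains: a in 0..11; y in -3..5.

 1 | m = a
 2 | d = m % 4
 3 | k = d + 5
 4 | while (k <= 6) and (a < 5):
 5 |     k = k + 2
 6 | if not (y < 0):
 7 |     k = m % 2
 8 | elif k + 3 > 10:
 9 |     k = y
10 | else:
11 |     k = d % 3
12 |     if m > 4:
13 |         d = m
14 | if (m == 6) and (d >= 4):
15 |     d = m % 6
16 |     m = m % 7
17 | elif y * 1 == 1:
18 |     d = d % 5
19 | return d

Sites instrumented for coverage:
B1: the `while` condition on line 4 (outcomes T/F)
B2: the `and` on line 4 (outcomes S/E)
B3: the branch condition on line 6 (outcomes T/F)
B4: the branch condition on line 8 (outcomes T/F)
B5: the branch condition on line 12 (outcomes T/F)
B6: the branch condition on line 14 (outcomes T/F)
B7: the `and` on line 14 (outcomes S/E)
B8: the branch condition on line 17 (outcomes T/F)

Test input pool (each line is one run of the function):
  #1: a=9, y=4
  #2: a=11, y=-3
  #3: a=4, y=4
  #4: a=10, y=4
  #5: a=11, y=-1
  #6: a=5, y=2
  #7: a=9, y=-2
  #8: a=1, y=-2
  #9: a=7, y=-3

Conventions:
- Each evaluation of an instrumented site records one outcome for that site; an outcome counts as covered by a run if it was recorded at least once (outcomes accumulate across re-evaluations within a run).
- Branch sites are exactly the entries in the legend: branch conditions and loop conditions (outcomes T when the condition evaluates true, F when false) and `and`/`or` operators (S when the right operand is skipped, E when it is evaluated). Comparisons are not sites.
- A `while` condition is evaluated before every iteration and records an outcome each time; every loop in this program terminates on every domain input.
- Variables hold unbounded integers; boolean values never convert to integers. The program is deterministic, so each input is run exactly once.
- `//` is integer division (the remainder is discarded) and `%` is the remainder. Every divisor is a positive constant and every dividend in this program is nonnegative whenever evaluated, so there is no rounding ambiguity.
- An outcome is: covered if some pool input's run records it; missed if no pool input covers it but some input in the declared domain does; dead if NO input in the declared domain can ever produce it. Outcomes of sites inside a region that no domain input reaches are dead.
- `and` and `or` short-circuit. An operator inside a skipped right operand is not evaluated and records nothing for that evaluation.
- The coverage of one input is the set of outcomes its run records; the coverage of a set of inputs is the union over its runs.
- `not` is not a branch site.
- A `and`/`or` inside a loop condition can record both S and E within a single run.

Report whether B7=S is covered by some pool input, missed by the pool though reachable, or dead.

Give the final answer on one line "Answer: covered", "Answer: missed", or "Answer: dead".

B7=S is recorded by pool input(s) 1, 2, 3, 4, 5, 6, 7, 8, 9 -> covered

Answer: covered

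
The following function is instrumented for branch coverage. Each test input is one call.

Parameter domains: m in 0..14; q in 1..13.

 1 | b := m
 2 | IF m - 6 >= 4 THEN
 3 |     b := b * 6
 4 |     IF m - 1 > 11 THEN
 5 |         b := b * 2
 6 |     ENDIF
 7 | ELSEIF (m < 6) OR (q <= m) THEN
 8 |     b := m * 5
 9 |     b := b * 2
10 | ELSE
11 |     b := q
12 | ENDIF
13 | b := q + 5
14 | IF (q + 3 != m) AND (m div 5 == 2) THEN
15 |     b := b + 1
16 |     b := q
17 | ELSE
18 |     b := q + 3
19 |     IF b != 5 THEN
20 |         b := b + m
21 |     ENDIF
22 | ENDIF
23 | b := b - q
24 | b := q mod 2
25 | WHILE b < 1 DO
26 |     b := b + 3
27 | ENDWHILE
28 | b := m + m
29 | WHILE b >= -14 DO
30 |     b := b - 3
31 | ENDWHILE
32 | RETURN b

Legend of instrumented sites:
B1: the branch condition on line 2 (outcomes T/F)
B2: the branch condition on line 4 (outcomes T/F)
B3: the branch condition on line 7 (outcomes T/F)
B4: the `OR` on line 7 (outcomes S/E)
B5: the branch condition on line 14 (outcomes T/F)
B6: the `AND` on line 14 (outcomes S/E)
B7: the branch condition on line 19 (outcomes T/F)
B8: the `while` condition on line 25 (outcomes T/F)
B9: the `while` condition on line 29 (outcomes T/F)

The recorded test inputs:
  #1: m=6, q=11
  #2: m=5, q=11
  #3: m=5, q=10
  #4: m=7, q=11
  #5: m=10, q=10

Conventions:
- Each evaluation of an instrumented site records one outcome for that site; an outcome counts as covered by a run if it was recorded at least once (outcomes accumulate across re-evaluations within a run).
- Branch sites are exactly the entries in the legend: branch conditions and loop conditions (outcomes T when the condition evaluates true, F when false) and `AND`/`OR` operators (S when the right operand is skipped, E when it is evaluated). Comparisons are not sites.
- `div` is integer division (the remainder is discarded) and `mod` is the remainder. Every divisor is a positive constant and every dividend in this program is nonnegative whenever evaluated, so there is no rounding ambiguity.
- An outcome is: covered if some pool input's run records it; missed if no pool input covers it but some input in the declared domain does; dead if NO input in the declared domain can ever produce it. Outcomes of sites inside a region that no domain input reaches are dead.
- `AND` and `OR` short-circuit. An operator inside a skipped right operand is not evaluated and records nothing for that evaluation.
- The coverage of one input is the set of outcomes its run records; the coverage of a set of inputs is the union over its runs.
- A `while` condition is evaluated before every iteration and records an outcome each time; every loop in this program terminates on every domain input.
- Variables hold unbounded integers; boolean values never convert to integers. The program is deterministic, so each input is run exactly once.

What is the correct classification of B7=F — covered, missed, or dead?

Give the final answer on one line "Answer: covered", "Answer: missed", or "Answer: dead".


no pool input records B7=F
but domain input (m=0, q=2) does record it -> reachable, so missed
Answer: missed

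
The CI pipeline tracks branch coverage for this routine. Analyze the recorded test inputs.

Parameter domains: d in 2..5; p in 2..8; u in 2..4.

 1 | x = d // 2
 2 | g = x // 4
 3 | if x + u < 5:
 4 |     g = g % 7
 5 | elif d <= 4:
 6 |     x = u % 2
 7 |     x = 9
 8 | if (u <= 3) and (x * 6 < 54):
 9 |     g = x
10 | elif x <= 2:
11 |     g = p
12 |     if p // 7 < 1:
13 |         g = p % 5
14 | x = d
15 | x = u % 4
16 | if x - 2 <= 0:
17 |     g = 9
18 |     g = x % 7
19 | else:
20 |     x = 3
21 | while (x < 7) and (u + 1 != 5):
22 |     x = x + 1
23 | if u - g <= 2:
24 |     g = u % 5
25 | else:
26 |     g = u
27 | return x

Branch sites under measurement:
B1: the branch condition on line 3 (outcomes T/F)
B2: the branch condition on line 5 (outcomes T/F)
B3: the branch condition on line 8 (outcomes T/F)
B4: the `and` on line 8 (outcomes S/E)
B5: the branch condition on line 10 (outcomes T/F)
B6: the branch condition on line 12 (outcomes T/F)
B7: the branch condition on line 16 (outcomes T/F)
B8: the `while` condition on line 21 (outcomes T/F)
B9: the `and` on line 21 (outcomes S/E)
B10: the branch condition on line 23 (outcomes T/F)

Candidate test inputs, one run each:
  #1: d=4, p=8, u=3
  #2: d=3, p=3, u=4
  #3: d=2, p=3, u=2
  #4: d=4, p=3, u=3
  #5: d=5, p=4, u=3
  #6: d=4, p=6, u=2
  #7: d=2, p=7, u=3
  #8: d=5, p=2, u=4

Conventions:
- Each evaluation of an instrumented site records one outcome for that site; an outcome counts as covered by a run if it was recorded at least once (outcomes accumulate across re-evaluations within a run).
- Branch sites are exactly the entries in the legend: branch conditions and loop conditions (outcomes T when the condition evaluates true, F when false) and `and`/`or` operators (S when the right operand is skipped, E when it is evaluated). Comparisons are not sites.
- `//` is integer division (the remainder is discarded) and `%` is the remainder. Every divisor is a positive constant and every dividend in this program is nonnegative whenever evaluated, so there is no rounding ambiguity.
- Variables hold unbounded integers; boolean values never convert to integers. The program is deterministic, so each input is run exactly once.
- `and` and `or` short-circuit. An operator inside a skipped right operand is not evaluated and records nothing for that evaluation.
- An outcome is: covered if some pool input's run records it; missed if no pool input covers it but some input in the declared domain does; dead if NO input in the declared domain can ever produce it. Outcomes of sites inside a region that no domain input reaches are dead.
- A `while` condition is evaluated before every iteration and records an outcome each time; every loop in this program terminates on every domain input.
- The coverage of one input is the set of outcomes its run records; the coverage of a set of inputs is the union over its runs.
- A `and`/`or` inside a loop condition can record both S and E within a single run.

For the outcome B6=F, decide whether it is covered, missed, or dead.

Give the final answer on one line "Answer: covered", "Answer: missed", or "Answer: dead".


no pool input records B6=F
but domain input (d=5, p=7, u=4) does record it -> reachable, so missed
Answer: missed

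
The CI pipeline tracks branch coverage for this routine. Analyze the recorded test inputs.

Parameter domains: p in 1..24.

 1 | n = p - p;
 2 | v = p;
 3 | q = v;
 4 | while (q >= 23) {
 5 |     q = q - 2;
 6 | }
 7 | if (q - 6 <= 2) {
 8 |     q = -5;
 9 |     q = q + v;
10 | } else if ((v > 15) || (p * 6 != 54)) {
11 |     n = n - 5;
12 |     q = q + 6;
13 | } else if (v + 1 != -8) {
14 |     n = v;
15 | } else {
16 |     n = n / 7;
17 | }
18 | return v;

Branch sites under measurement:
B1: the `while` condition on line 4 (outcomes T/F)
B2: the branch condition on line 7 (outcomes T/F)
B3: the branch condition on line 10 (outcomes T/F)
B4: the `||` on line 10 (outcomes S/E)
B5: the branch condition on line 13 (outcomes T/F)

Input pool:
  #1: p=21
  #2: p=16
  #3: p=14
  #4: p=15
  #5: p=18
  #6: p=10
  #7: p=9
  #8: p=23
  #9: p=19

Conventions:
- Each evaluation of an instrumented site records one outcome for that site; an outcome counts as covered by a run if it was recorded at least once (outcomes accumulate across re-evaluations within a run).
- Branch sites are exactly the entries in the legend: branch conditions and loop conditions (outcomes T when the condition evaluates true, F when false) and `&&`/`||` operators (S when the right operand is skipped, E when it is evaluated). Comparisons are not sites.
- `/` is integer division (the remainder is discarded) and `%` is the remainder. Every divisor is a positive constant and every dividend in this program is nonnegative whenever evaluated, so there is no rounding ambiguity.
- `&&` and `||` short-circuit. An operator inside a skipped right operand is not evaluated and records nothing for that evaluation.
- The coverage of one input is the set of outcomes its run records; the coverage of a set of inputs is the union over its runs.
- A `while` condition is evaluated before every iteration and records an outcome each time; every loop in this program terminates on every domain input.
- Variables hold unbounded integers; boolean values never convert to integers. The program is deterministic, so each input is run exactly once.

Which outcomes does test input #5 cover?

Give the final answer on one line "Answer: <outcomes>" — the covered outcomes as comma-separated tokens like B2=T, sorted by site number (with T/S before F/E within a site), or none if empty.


Simulating input #5 (p=18) step by step:
  B1->F, B2->F, B4->S, B3->T
deduplicating events, the covered set is: B1=F, B2=F, B3=T, B4=S
Answer: B1=F, B2=F, B3=T, B4=S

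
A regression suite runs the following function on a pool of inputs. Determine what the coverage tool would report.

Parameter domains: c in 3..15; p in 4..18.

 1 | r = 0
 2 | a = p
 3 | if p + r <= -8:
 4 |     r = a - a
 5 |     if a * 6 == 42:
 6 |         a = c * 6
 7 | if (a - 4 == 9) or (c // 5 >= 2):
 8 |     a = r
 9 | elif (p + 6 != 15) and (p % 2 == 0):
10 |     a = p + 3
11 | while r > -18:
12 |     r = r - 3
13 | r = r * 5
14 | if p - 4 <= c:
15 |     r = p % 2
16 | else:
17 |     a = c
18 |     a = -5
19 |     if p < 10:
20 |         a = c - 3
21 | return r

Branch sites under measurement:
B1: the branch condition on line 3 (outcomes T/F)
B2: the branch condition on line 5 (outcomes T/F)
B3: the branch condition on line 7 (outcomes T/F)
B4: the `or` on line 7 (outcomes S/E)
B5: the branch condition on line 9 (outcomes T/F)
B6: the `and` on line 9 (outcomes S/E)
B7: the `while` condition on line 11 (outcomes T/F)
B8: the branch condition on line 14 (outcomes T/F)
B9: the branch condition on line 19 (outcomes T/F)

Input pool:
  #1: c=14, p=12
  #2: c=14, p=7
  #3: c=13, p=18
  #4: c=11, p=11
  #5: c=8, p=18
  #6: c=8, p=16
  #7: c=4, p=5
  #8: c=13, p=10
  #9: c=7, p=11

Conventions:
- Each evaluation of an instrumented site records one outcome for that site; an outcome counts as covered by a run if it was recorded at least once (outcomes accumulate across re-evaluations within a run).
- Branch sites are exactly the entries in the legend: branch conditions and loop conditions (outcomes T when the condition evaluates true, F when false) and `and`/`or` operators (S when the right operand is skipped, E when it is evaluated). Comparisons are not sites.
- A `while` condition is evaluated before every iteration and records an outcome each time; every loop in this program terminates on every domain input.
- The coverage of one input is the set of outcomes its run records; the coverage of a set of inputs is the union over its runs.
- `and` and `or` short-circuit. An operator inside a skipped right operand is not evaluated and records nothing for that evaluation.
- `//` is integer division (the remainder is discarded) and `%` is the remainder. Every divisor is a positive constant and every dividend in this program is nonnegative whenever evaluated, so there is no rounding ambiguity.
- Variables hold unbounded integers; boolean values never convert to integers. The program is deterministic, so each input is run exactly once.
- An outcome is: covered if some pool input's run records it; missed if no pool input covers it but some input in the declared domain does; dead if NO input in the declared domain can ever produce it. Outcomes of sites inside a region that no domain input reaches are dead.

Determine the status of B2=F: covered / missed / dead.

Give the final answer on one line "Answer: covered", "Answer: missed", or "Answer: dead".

no pool input records B2=F
checking all 195 inputs in the declared domain: B2=F is never recorded -> dead

Answer: dead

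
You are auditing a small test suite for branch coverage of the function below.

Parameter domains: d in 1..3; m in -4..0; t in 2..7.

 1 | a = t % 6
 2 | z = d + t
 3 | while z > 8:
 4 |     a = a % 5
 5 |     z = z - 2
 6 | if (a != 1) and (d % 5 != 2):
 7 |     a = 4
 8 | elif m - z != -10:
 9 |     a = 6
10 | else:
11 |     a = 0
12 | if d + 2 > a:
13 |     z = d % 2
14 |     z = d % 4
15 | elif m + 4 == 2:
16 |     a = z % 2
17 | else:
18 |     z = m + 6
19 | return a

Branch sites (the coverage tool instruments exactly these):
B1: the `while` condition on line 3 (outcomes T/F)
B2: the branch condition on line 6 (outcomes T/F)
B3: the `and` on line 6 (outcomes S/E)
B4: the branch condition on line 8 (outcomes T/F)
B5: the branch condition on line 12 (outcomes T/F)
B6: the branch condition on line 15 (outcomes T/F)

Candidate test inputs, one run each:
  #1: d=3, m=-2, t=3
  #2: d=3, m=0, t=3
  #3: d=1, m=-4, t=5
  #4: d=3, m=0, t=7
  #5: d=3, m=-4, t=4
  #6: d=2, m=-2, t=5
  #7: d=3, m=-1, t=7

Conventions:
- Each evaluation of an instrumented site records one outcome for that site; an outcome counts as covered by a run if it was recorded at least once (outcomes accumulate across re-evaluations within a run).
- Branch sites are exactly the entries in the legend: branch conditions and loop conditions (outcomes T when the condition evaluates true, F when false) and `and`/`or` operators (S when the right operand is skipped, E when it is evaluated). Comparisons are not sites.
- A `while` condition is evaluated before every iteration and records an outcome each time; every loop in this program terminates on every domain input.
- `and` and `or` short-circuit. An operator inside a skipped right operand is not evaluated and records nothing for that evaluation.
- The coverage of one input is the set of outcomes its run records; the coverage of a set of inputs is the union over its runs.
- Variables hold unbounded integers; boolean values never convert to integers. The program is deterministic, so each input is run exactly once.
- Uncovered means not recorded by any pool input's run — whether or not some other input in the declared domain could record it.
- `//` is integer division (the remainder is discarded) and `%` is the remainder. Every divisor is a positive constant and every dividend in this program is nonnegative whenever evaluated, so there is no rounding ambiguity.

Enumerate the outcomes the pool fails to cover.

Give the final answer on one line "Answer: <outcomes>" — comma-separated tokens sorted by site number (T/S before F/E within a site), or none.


run #1 (d=3, m=-2, t=3) runs B1->F, B3->E, B2->T, B5->T; records B1=F, B2=T, B3=E, B5=T
run #2 (d=3, m=0, t=3) runs B1->F, B3->E, B2->T, B5->T; records B1=F, B2=T, B3=E, B5=T
run #3 (d=1, m=-4, t=5) runs B1->F, B3->E, B2->T, B5->F, B6->F; records B1=F, B2=T, B3=E, B5=F, B6=F
run #4 (d=3, m=0, t=7) runs B1->T, B1->F, B3->S, B2->F, B4->T, B5->F, B6->F; records B1=T, B1=F, B2=F, B3=S, B4=T, B5=F, B6=F
run #5 (d=3, m=-4, t=4) runs B1->F, B3->E, B2->T, B5->T; records B1=F, B2=T, B3=E, B5=T
run #6 (d=2, m=-2, t=5) runs B1->F, B3->E, B2->F, B4->T, B5->F, B6->T; records B1=F, B2=F, B3=E, B4=T, B5=F, B6=T
run #7 (d=3, m=-1, t=7) runs B1->T, B1->F, B3->S, B2->F, B4->T, B5->F, B6->F; records B1=T, B1=F, B2=F, B3=S, B4=T, B5=F, B6=F
union over the pool: B1=T, B1=F, B2=T, B2=F, B3=S, B3=E, B4=T, B5=T, B5=F, B6=T, B6=F
uncovered (1 of 12): B4=F
Answer: B4=F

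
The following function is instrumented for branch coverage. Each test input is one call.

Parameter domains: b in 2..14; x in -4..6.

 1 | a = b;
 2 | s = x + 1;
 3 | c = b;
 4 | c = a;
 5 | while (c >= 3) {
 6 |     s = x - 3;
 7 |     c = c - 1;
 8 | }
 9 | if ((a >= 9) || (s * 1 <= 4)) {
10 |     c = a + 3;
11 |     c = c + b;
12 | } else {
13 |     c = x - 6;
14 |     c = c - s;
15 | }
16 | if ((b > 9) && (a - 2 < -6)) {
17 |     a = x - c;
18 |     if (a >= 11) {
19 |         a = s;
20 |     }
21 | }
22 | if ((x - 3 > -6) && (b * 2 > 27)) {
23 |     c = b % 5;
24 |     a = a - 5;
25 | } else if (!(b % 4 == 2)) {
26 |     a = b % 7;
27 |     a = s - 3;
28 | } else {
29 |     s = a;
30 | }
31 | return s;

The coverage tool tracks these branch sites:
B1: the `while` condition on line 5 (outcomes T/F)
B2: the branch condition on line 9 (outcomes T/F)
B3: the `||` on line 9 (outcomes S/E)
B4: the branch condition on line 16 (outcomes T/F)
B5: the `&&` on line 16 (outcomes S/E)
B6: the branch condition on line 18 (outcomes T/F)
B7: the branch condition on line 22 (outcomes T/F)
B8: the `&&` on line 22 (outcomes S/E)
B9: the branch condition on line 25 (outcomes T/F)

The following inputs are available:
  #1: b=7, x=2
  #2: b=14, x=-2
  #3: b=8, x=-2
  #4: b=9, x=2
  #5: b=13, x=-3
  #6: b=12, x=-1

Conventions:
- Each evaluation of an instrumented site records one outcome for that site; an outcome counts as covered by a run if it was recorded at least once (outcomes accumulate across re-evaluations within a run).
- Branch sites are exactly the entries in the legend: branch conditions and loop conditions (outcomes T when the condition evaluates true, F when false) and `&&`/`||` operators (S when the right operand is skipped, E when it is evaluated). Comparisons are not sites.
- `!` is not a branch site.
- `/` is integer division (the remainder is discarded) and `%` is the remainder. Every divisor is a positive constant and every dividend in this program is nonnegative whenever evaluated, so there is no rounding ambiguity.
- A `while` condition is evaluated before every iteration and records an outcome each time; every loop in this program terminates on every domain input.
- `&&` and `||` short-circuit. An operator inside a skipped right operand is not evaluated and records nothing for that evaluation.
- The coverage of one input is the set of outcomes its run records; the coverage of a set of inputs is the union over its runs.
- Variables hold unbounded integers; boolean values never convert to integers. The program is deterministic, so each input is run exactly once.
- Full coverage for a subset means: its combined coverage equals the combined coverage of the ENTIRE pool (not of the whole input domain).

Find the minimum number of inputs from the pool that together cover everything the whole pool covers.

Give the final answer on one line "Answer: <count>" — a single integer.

#1 (b=7, x=2) -> B1->T, B1->T, B1->T, B1->T, B1->T, B1->F, B3->E, B2->T, B5->S, B4->F, B8->E, B7->F, B9->T; covered: B1=T, B1=F, B2=T, B3=E, B4=F, B5=S, B7=F, B8=E, B9=T
#2 (b=14, x=-2) -> B1->T, B1->T, B1->T, B1->T, B1->T, B1->T, B1->T, B1->T, B1->T, B1->T, B1->T, B1->T, B1->F, B3->S, ...; covered: B1=T, B1=F, B2=T, B3=S, B4=F, B5=E, B7=T, B8=E
#3 (b=8, x=-2) -> B1->T, B1->T, B1->T, B1->T, B1->T, B1->T, B1->F, B3->E, B2->T, B5->S, B4->F, B8->E, B7->F, B9->T; covered: B1=T, B1=F, B2=T, B3=E, B4=F, B5=S, B7=F, B8=E, B9=T
#4 (b=9, x=2) -> B1->T, B1->T, B1->T, B1->T, B1->T, B1->T, B1->T, B1->F, B3->S, B2->T, B5->S, B4->F, B8->E, B7->F, ...; covered: B1=T, B1=F, B2=T, B3=S, B4=F, B5=S, B7=F, B8=E, B9=T
#5 (b=13, x=-3) -> B1->T, B1->T, B1->T, B1->T, B1->T, B1->T, B1->T, B1->T, B1->T, B1->T, B1->T, B1->F, B3->S, B2->T, ...; covered: B1=T, B1=F, B2=T, B3=S, B4=F, B5=E, B7=F, B8=S, B9=T
#6 (b=12, x=-1) -> B1->T, B1->T, B1->T, B1->T, B1->T, B1->T, B1->T, B1->T, B1->T, B1->T, B1->F, B3->S, B2->T, B5->E, ...; covered: B1=T, B1=F, B2=T, B3=S, B4=F, B5=E, B7=F, B8=E, B9=T
the full pool covers 13 outcomes: B1=T, B1=F, B2=T, B3=S, B3=E, B4=F, B5=S, B5=E, B7=T, B7=F, B8=S, B8=E, B9=T
no size-1 subset reaches all 13 outcomes (best union: 9/13)
no size-2 subset reaches all 13 outcomes (best union: 12/13)
size 3: inputs {1, 2, 5} cover all 13 outcomes, and no lexicographically smaller subset of this size does

Answer: 3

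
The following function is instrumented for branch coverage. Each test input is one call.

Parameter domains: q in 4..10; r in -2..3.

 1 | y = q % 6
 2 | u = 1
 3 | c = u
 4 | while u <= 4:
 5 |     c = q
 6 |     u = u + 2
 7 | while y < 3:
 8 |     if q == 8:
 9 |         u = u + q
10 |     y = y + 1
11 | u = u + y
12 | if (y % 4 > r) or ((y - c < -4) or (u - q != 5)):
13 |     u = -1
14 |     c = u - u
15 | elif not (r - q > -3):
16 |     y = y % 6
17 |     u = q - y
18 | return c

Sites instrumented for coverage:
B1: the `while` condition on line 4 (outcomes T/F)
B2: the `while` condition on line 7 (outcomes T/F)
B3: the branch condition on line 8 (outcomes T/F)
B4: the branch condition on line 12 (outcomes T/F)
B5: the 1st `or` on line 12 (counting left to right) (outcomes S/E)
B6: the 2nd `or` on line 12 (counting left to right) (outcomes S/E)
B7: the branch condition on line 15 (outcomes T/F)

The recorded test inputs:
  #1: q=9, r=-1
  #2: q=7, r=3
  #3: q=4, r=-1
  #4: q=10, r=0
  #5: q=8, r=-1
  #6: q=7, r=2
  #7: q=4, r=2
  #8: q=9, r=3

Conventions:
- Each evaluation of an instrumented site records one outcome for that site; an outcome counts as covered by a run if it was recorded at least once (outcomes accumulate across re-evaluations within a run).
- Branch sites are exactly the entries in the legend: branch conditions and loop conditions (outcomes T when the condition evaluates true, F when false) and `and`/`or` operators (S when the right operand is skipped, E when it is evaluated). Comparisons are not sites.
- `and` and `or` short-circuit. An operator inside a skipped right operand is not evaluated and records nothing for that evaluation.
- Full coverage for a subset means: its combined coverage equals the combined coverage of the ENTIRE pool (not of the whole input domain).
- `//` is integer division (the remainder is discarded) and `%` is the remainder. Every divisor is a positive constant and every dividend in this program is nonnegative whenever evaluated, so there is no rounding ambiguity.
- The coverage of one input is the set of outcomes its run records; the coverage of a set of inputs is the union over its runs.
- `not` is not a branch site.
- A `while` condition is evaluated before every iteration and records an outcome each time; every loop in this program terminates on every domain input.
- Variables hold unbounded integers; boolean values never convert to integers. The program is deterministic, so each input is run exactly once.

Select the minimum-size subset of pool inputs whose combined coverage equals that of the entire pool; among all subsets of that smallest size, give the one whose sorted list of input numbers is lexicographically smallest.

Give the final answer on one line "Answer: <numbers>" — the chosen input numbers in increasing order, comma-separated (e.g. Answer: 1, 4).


input #1, q=9, r=-1: events B1->T, B1->T, B1->F, B2->F, B5->S, B4->T; outcomes B1=T, B1=F, B2=F, B4=T, B5=S
input #2, q=7, r=3: events B1->T, B1->T, B1->F, B2->T, B3->F, B2->T, B3->F, B2->F, B5->E, B6->E, B4->T; outcomes B1=T, B1=F, B2=T, B2=F, B3=F, B4=T, B5=E, B6=E
input #3, q=4, r=-1: events B1->T, B1->T, B1->F, B2->F, B5->S, B4->T; outcomes B1=T, B1=F, B2=F, B4=T, B5=S
input #4, q=10, r=0: events B1->T, B1->T, B1->F, B2->F, B5->E, B6->S, B4->T; outcomes B1=T, B1=F, B2=F, B4=T, B5=E, B6=S
input #5, q=8, r=-1: events B1->T, B1->T, B1->F, B2->T, B3->T, B2->F, B5->S, B4->T; outcomes B1=T, B1=F, B2=T, B2=F, B3=T, B4=T, B5=S
input #6, q=7, r=2: events B1->T, B1->T, B1->F, B2->T, B3->F, B2->T, B3->F, B2->F, B5->S, B4->T; outcomes B1=T, B1=F, B2=T, B2=F, B3=F, B4=T, B5=S
input #7, q=4, r=2: events B1->T, B1->T, B1->F, B2->F, B5->E, B6->E, B4->F, B7->F; outcomes B1=T, B1=F, B2=F, B4=F, B5=E, B6=E, B7=F
input #8, q=9, r=3: events B1->T, B1->T, B1->F, B2->F, B5->E, B6->S, B4->T; outcomes B1=T, B1=F, B2=F, B4=T, B5=E, B6=S
the full pool covers 13 outcomes: B1=T, B1=F, B2=T, B2=F, B3=T, B3=F, B4=T, B4=F, B5=S, B5=E, B6=S, B6=E, B7=F
no size-1 subset reaches all 13 outcomes (best union: 8/13)
no size-2 subset reaches all 13 outcomes (best union: 11/13)
no size-3 subset reaches all 13 outcomes (best union: 12/13)
inputs {2, 4, 5, 7} (size 4) cover everything; no size-4 subset with a lexicographically smaller index list covers all 13
Answer: 2, 4, 5, 7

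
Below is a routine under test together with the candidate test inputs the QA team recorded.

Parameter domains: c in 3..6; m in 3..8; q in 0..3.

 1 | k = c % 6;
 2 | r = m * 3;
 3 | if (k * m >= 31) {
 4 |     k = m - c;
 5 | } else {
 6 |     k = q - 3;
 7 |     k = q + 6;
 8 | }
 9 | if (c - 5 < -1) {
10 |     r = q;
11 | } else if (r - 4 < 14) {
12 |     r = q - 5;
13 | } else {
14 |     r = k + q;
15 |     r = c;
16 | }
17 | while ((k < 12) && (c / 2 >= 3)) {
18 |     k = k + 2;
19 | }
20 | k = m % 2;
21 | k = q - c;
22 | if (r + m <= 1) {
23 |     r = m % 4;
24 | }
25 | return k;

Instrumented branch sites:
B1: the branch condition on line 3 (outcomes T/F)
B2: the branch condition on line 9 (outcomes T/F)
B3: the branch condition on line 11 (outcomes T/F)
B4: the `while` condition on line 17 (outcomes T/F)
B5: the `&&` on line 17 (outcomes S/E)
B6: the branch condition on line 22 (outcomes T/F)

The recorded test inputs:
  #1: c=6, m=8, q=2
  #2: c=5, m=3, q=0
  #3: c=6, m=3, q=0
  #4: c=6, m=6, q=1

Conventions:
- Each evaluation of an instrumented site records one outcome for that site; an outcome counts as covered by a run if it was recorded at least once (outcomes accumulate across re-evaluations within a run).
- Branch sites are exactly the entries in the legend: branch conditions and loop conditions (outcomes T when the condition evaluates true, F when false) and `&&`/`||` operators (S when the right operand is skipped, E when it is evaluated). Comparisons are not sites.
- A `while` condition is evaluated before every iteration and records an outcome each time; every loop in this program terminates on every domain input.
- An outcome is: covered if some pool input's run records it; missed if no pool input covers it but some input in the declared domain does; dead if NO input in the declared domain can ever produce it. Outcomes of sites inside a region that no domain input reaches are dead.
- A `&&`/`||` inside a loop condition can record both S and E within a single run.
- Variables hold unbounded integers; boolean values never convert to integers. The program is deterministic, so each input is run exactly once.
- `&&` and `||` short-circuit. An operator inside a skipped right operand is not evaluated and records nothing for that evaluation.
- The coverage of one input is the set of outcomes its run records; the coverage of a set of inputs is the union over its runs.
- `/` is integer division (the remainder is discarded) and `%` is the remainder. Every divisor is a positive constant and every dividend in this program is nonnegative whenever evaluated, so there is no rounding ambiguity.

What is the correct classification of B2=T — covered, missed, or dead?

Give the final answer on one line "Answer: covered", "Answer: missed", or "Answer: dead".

no pool input records B2=T
but domain input (c=3, m=3, q=0) does record it -> reachable, so missed

Answer: missed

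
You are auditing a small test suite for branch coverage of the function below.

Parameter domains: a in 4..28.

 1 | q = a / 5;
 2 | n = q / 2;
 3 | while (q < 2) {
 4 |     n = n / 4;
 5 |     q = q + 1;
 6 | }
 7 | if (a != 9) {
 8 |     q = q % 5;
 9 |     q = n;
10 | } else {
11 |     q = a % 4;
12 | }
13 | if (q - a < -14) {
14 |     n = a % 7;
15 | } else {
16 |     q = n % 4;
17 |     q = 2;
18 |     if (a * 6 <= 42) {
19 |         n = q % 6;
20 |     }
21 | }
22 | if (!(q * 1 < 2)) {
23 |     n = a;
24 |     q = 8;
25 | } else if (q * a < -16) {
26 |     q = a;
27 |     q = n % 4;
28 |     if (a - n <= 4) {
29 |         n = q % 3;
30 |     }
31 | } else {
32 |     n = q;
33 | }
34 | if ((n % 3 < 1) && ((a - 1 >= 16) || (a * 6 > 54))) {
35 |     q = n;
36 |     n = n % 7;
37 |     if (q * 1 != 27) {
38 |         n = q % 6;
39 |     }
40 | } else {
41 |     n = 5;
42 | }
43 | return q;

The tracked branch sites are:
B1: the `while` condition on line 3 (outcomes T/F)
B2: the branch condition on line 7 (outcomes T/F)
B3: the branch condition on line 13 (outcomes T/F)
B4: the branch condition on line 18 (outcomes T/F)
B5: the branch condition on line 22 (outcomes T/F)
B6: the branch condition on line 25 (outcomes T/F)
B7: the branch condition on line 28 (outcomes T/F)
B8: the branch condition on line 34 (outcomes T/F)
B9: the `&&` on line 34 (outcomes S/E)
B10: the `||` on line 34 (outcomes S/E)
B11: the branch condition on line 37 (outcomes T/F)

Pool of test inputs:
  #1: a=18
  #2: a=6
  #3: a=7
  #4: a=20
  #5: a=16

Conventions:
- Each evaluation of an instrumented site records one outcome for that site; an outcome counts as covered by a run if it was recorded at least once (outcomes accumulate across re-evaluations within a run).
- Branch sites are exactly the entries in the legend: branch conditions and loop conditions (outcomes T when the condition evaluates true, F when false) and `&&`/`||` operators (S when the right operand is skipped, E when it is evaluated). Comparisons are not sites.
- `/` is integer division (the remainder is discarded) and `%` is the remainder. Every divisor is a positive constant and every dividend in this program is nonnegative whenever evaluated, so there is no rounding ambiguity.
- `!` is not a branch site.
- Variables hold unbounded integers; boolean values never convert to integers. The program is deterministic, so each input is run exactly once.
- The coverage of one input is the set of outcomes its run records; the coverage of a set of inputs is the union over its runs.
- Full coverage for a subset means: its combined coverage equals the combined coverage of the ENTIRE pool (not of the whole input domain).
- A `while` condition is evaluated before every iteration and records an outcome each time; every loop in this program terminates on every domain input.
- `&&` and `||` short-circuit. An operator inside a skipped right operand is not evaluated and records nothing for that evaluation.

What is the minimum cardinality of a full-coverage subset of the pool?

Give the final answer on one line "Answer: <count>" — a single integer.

test 1 (a=18) fires B1->F, B2->T, B3->T, B5->F, B6->F, B9->S, B8->F; hits B1=F, B2=T, B3=T, B5=F, B6=F, B8=F, B9=S
test 2 (a=6) fires B1->T, B1->F, B2->T, B3->F, B4->T, B5->T, B9->E, B10->E, B8->F; hits B1=T, B1=F, B2=T, B3=F, B4=T, B5=T, B8=F, B9=E, B10=E
test 3 (a=7) fires B1->T, B1->F, B2->T, B3->F, B4->T, B5->T, B9->S, B8->F; hits B1=T, B1=F, B2=T, B3=F, B4=T, B5=T, B8=F, B9=S
test 4 (a=20) fires B1->F, B2->T, B3->T, B5->T, B9->S, B8->F; hits B1=F, B2=T, B3=T, B5=T, B8=F, B9=S
test 5 (a=16) fires B1->F, B2->T, B3->T, B5->F, B6->F, B9->S, B8->F; hits B1=F, B2=T, B3=T, B5=F, B6=F, B8=F, B9=S
pool-wide coverage (13 outcomes): B1=T, B1=F, B2=T, B3=T, B3=F, B4=T, B5=T, B5=F, B6=F, B8=F, B9=S, B9=E, B10=E
no size-1 subset reaches all 13 outcomes (best union: 9/13)
inputs {1, 2} (size 2) cover everything; no size-2 subset with a lexicographically smaller index list covers all 13

Answer: 2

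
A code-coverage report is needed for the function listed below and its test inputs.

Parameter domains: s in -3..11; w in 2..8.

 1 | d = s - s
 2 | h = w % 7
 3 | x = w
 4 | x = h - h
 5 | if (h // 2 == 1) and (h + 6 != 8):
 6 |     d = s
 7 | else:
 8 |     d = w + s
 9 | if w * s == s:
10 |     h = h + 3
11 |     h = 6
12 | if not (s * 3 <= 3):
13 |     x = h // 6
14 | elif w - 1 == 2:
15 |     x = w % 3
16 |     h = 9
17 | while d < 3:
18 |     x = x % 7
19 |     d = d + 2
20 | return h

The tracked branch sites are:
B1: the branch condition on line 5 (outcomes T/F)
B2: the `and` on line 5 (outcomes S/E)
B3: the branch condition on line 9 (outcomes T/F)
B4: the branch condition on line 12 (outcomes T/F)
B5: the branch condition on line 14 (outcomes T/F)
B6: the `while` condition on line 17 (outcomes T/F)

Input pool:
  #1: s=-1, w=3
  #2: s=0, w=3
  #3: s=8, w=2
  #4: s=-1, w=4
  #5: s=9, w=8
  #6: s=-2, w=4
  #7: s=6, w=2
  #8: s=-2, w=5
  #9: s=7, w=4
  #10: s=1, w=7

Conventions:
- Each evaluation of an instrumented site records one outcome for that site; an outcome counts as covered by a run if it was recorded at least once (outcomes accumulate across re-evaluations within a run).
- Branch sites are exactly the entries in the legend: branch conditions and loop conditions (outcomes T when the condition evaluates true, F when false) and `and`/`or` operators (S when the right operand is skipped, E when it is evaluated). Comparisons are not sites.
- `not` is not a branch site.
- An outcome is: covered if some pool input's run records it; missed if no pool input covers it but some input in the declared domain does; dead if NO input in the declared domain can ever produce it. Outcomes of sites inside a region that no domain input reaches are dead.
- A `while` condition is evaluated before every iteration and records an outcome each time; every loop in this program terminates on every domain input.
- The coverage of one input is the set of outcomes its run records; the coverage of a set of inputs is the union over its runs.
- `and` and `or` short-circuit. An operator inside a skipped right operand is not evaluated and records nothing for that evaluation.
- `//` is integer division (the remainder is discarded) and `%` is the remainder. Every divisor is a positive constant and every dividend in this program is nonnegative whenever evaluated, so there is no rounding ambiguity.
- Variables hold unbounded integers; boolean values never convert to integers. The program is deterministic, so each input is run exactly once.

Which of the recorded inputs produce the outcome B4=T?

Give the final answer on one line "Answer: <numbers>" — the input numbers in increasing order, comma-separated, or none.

input #1 (s=-1, w=3): never hits B4=T
input #2 (s=0, w=3): never hits B4=T
input #3 (s=8, w=2): hits B4=T
input #4 (s=-1, w=4): never hits B4=T
input #5 (s=9, w=8): hits B4=T
input #6 (s=-2, w=4): never hits B4=T
input #7 (s=6, w=2): hits B4=T
input #8 (s=-2, w=5): never hits B4=T
input #9 (s=7, w=4): hits B4=T
input #10 (s=1, w=7): never hits B4=T

Answer: 3, 5, 7, 9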